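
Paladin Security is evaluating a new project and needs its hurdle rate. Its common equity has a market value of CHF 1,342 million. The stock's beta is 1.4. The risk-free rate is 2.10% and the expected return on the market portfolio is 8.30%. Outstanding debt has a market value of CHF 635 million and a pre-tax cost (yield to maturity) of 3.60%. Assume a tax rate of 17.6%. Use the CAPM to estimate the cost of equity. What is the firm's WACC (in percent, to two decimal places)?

8.27%

Market risk premium = 8.3% − 2.1% = 6.2%.
Cost of equity via CAPM: Re = 2.1% + 1.4 × 6.2% = 10.7800%.
Total capital V = 1342 + 635 = 1977.
Equity: weight = 1342/1977 = 0.6788; cost = 10.78%.
Debt: weight = 635/1977 = 0.3212; after-tax cost = 3.6% × (1 − 17.6%) = 2.9664%.
WACC = 0.6788 × 10.7800% + 0.3212 × 2.9664% = 8.2703%.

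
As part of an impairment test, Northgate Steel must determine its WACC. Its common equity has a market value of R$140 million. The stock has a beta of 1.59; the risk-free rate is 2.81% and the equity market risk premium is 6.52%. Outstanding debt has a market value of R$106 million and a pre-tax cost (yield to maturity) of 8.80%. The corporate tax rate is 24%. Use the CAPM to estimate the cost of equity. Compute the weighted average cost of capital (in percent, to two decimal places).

10.38%

Cost of equity via CAPM: Re = 2.81% + 1.59 × 6.52% = 13.1768%.
Total capital V = 140 + 106 = 246.
Equity: weight = 140/246 = 0.5691; cost = 13.1768%.
Debt: weight = 106/246 = 0.4309; after-tax cost = 8.8% × (1 − 24%) = 6.6880%.
WACC = 0.5691 × 13.1768% + 0.4309 × 6.6880% = 10.3808%.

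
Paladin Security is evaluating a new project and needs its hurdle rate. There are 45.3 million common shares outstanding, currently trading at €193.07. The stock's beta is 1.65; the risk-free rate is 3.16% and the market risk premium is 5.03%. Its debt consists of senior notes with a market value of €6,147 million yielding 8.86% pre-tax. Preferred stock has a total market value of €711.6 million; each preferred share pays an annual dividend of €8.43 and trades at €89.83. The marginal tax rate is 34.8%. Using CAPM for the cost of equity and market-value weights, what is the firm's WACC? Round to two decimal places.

Cost of equity via CAPM: Re = 3.16% + 1.65 × 5.03% = 11.4595%.
Cost of preferred: Rp = 8.43 / 89.83 = 9.3844%.
Market value of equity E = 193.07 × 45.3m = 8746.071m.
Total capital V = 8746.071 + 711.6 + 6147 = 15604.671.
Equity: weight = 8746.071/15604.671 = 0.5605; cost = 11.4595%.
Preferred: weight = 711.6/15604.671 = 0.0456; cost = 9.3844%.
Senior notes: weight = 6147/15604.671 = 0.3939; after-tax cost = 8.86% × (1 − 34.8%) = 5.7767%.
WACC = 0.5605 × 11.4595% + 0.0456 × 9.3844% + 0.3939 × 5.7767% = 9.1263%.

9.13%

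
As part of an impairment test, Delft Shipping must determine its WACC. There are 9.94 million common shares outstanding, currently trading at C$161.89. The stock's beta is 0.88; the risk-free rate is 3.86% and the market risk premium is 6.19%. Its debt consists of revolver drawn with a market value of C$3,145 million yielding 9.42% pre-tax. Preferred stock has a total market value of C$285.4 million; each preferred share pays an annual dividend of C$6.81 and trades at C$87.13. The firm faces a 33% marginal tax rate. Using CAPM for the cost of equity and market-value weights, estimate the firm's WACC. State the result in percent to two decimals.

Cost of equity via CAPM: Re = 3.86% + 0.88 × 6.19% = 9.3072%.
Cost of preferred: Rp = 6.81 / 87.13 = 7.8159%.
Market value of equity E = 161.89 × 9.94m = 1609.1866m.
Total capital V = 1609.1866 + 285.4 + 3145 = 5039.5866.
Equity: weight = 1609.1866/5039.5866 = 0.3193; cost = 9.3072%.
Preferred: weight = 285.4/5039.5866 = 0.0566; cost = 7.8159%.
Revolver drawn: weight = 3145/5039.5866 = 0.6241; after-tax cost = 9.42% × (1 − 33%) = 6.3114%.
WACC = 0.3193 × 9.3072% + 0.0566 × 7.8159% + 0.6241 × 6.3114% = 7.3532%.

7.35%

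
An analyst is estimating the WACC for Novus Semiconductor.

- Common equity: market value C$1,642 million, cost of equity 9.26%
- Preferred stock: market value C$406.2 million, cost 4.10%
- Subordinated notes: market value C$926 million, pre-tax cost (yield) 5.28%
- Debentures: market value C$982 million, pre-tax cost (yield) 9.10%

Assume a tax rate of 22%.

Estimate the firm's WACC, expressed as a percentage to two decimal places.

6.99%

Total capital V = 1642 + 406.2 + 926 + 982 = 3956.2.
Equity: weight = 1642/3956.2 = 0.4150; cost = 9.26%.
Preferred: weight = 406.2/3956.2 = 0.1027; cost = 4.1%.
Subordinated notes: weight = 926/3956.2 = 0.2341; after-tax cost = 5.28% × (1 − 22%) = 4.1184%.
Debentures: weight = 982/3956.2 = 0.2482; after-tax cost = 9.1% × (1 − 22%) = 7.0980%.
WACC = 0.4150 × 9.2600% + 0.1027 × 4.1000% + 0.2341 × 4.1184% + 0.2482 × 7.0980% = 6.9901%.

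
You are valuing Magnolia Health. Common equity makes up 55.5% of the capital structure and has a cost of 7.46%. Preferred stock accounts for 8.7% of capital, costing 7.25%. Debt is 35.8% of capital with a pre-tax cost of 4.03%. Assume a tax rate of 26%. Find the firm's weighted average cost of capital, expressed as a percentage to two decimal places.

5.84%

After-tax cost of debt = 4.03% × (1 − 26%) = 2.9822%.
WACC = 0.555 × 7.4600% + 0.087 × 7.2500% + 0.358 × 2.9822% = 5.8387%.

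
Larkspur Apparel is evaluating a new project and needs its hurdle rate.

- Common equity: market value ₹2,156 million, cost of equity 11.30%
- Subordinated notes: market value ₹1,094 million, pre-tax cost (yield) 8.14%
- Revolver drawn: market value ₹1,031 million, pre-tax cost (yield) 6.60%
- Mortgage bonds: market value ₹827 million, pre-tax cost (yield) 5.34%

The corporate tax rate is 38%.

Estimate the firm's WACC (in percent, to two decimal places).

7.21%

Total capital V = 2156 + 1094 + 1031 + 827 = 5108.
Equity: weight = 2156/5108 = 0.4221; cost = 11.3%.
Subordinated notes: weight = 1094/5108 = 0.2142; after-tax cost = 8.14% × (1 − 38%) = 5.0468%.
Revolver drawn: weight = 1031/5108 = 0.2018; after-tax cost = 6.6% × (1 − 38%) = 4.0920%.
Mortgage bonds: weight = 827/5108 = 0.1619; after-tax cost = 5.34% × (1 − 38%) = 3.3108%.
WACC = 0.4221 × 11.3000% + 0.2142 × 5.0468% + 0.2018 × 4.0920% + 0.1619 × 3.3108% = 7.2124%.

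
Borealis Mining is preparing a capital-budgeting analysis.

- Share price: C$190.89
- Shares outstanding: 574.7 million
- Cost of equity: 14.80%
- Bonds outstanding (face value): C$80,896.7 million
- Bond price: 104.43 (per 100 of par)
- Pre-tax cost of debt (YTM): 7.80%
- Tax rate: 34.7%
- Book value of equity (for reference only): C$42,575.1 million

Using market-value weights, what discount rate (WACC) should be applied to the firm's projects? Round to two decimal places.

10.58%

Market value of equity E = 190.89 × 574.7m = 109704.483m. Market value of debt D = 80896.7m × 104.43/100 = 84480.42381m.
Total capital V = 109704.483 + 84480.42381 = 194184.90681.
Equity: weight = 109704.483/194184.90681 = 0.5649; cost = 14.8%.
Bonds outstanding: weight = 84480.42381/194184.90681 = 0.4351; after-tax cost = 7.8% × (1 − 34.7%) = 5.0934%.
WACC = 0.5649 × 14.8000% + 0.4351 × 5.0934% = 10.5771%.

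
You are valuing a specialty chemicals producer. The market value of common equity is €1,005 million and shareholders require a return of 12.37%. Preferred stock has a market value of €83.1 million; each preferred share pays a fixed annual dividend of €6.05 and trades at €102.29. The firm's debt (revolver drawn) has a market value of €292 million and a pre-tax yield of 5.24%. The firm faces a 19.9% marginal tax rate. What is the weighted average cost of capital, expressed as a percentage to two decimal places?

Cost of preferred: Rp = 6.05 / 102.29 = 5.9146%.
Total capital V = 1005 + 83.1 + 292 = 1380.1.
Equity: weight = 1005/1380.1 = 0.7282; cost = 12.37%.
Preferred: weight = 83.1/1380.1 = 0.0602; cost = 5.9146%.
Revolver drawn: weight = 292/1380.1 = 0.2116; after-tax cost = 5.24% × (1 − 19.9%) = 4.1972%.
WACC = 0.7282 × 12.3700% + 0.0602 × 5.9146% + 0.2116 × 4.1972% = 10.2521%.

10.25%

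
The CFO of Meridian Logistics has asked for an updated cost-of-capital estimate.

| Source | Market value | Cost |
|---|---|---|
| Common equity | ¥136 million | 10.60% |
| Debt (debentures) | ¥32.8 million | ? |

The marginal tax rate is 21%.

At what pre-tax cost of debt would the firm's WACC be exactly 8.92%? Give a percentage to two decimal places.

2.47%

Total capital V = 136 + 32.8 = 168.8.
Equity weight = 136/168.8 = 0.8057.
Debentures weight = 32.8/168.8 = 0.1943.
Equity contribution = 0.8057 × 10.6% = 8.5403%.
Remaining for debt = 8.92% − 8.5403% = 0.3797%.
Rd × (1 − 21%) × 0.1943 = 0.3797%  ⇒  Rd = 2.4736%.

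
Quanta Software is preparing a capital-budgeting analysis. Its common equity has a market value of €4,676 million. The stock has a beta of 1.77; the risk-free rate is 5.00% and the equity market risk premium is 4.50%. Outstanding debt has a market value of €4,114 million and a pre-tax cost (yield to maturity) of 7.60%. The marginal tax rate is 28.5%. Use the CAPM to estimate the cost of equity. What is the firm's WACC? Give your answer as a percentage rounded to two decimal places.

9.44%

Cost of equity via CAPM: Re = 5.0% + 1.77 × 4.5% = 12.9650%.
Total capital V = 4676 + 4114 = 8790.
Equity: weight = 4676/8790 = 0.5320; cost = 12.965%.
Debt: weight = 4114/8790 = 0.4680; after-tax cost = 7.6% × (1 − 28.5%) = 5.4340%.
WACC = 0.5320 × 12.9650% + 0.4680 × 5.4340% = 9.4403%.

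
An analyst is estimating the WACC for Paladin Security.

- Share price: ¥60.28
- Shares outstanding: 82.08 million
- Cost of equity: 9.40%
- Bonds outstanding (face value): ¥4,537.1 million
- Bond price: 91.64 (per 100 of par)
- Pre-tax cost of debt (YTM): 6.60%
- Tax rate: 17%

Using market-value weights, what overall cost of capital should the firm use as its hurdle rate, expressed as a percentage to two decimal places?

7.61%

Market value of equity E = 60.28 × 82.08m = 4947.7824m. Market value of debt D = 4537.1m × 91.64/100 = 4157.79844m.
Total capital V = 4947.7824 + 4157.79844 = 9105.58084.
Equity: weight = 4947.7824/9105.58084 = 0.5434; cost = 9.4%.
Bonds outstanding: weight = 4157.79844/9105.58084 = 0.4566; after-tax cost = 6.6% × (1 − 17%) = 5.4780%.
WACC = 0.5434 × 9.4000% + 0.4566 × 5.4780% = 7.6091%.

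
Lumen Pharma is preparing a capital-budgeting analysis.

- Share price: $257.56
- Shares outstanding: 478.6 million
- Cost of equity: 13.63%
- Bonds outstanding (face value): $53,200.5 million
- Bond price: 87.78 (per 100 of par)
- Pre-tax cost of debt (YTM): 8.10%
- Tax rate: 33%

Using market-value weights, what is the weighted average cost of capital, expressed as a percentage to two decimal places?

11.38%

Market value of equity E = 257.56 × 478.6m = 123268.216m. Market value of debt D = 53200.5m × 87.78/100 = 46699.3989m.
Total capital V = 123268.216 + 46699.3989 = 169967.6149.
Equity: weight = 123268.216/169967.6149 = 0.7252; cost = 13.63%.
Bonds outstanding: weight = 46699.3989/169967.6149 = 0.2748; after-tax cost = 8.1% × (1 − 33%) = 5.4270%.
WACC = 0.7252 × 13.6300% + 0.2748 × 5.4270% = 11.3762%.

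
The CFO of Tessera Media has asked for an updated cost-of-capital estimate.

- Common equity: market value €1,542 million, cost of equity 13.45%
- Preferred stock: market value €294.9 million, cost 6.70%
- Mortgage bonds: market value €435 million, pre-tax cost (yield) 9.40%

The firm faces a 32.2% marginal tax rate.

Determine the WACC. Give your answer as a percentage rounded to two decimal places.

Total capital V = 1542 + 294.9 + 435 = 2271.9.
Equity: weight = 1542/2271.9 = 0.6787; cost = 13.45%.
Preferred: weight = 294.9/2271.9 = 0.1298; cost = 6.7%.
Mortgage bonds: weight = 435/2271.9 = 0.1915; after-tax cost = 9.4% × (1 − 32.2%) = 6.3732%.
WACC = 0.6787 × 13.4500% + 0.1298 × 6.7000% + 0.1915 × 6.3732% = 11.2188%.

11.22%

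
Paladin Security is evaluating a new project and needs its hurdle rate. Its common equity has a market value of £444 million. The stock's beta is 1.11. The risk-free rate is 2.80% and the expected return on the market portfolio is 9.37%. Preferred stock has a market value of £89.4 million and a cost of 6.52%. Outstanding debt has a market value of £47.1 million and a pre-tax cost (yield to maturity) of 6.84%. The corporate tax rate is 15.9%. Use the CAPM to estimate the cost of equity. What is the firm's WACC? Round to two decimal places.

9.19%

Market risk premium = 9.37% − 2.8% = 6.57%.
Cost of equity via CAPM: Re = 2.8% + 1.11 × 6.57% = 10.0927%.
Total capital V = 444 + 89.4 + 47.1 = 580.5.
Equity: weight = 444/580.5 = 0.7649; cost = 10.0927%.
Preferred: weight = 89.4/580.5 = 0.1540; cost = 6.52%.
Debt: weight = 47.1/580.5 = 0.0811; after-tax cost = 6.84% × (1 − 15.9%) = 5.7524%.
WACC = 0.7649 × 10.0927% + 0.1540 × 6.5200% + 0.0811 × 5.7524% = 9.1903%.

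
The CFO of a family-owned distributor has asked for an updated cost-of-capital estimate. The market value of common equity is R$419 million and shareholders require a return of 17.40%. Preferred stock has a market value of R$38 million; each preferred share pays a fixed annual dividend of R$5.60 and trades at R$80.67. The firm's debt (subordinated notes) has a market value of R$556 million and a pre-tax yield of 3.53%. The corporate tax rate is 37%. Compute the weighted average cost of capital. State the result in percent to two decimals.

Cost of preferred: Rp = 5.6 / 80.67 = 6.9419%.
Total capital V = 419 + 38 + 556 = 1013.
Equity: weight = 419/1013 = 0.4136; cost = 17.4%.
Preferred: weight = 38/1013 = 0.0375; cost = 6.9419%.
Subordinated notes: weight = 556/1013 = 0.5489; after-tax cost = 3.53% × (1 − 37%) = 2.2239%.
WACC = 0.4136 × 17.4000% + 0.0375 × 6.9419% + 0.5489 × 2.2239% = 8.6781%.

8.68%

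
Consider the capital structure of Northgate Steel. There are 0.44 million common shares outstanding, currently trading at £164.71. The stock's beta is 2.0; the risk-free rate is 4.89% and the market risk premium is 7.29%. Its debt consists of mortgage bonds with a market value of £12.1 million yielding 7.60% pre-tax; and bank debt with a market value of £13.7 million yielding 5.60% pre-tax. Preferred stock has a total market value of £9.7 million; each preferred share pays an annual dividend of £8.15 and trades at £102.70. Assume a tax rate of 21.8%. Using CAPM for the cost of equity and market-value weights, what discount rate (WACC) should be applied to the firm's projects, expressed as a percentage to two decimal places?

Cost of equity via CAPM: Re = 4.89% + 2.0 × 7.29% = 19.4700%.
Cost of preferred: Rp = 8.15 / 102.7 = 7.9357%.
Market value of equity E = 164.71 × 0.44m = 72.4724m.
Total capital V = 72.4724 + 9.7 + 12.1 + 13.7 = 107.9724.
Equity: weight = 72.4724/107.9724 = 0.6712; cost = 19.47%.
Preferred: weight = 9.7/107.9724 = 0.0898; cost = 7.9357%.
Mortgage bonds: weight = 12.1/107.9724 = 0.1121; after-tax cost = 7.6% × (1 − 21.8%) = 5.9432%.
Bank debt: weight = 13.7/107.9724 = 0.1269; after-tax cost = 5.6% × (1 − 21.8%) = 4.3792%.
WACC = 0.6712 × 19.4700% + 0.0898 × 7.9357% + 0.1121 × 5.9432% + 0.1269 × 4.3792% = 15.0031%.

15.00%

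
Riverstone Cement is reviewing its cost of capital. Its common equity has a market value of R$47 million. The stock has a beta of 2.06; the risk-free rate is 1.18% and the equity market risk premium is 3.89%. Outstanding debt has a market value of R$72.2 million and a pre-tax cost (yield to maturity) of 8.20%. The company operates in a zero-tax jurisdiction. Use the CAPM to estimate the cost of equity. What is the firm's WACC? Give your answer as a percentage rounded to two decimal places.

Cost of equity via CAPM: Re = 1.18% + 2.06 × 3.89% = 9.1934%.
Total capital V = 47 + 72.2 = 119.2.
Equity: weight = 47/119.2 = 0.3943; cost = 9.1934%.
Debt: weight = 72.2/119.2 = 0.6057; after-tax cost = 8.2% × (1 − 0%) = 8.2000%.
WACC = 0.3943 × 9.1934% + 0.6057 × 8.2000% = 8.5917%.

8.59%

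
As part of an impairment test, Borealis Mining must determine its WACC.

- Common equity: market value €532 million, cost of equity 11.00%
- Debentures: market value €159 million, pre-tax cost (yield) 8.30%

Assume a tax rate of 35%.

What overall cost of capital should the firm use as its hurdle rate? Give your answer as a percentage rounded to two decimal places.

Total capital V = 532 + 159 = 691.
Equity: weight = 532/691 = 0.7699; cost = 11%.
Debentures: weight = 159/691 = 0.2301; after-tax cost = 8.3% × (1 − 35%) = 5.3950%.
WACC = 0.7699 × 11.0000% + 0.2301 × 5.3950% = 9.7103%.

9.71%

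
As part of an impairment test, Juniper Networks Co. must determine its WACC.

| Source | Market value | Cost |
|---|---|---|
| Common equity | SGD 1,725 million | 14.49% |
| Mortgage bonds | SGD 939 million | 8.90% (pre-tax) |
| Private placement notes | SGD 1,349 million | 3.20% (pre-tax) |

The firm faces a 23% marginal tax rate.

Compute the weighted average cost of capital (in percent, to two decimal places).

Total capital V = 1725 + 939 + 1349 = 4013.
Equity: weight = 1725/4013 = 0.4299; cost = 14.49%.
Mortgage bonds: weight = 939/4013 = 0.2340; after-tax cost = 8.9% × (1 − 23%) = 6.8530%.
Private placement notes: weight = 1349/4013 = 0.3362; after-tax cost = 3.2% × (1 − 23%) = 2.4640%.
WACC = 0.4299 × 14.4900% + 0.2340 × 6.8530% + 0.3362 × 2.4640% = 8.6604%.

8.66%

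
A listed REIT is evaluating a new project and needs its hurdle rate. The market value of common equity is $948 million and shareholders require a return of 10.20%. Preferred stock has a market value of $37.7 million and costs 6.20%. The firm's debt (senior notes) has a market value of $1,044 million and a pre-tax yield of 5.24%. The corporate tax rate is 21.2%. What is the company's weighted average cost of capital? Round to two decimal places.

Total capital V = 948 + 37.7 + 1044 = 2029.7.
Equity: weight = 948/2029.7 = 0.4671; cost = 10.2%.
Preferred: weight = 37.7/2029.7 = 0.0186; cost = 6.2%.
Senior notes: weight = 1044/2029.7 = 0.5144; after-tax cost = 5.24% × (1 − 21.2%) = 4.1291%.
WACC = 0.4671 × 10.2000% + 0.0186 × 6.2000% + 0.5144 × 4.1291% = 7.0031%.

7.00%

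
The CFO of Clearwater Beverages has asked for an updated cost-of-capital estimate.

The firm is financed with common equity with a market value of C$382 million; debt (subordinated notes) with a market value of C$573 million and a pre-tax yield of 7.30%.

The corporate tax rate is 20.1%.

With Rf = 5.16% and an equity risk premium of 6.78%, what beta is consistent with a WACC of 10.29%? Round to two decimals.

1.74

Total capital V = 382 + 573 = 955.
Equity weight = 382/955 = 0.4000.
Subordinated notes weight = 573/955 = 0.6000.
Debt contribution = 0.6000 × 7.3% × (1 − 20.1%) = 3.4996%.
Required equity contribution = 10.29% − 3.4996% = 6.7904%  ⇒  Re = 16.9759%.
CAPM: 16.9759% = 5.16% + β × 6.78%  ⇒  β = 1.7428.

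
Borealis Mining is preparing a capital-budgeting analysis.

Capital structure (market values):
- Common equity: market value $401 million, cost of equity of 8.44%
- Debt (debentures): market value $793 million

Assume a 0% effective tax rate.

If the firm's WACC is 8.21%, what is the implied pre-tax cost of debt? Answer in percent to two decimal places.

Total capital V = 401 + 793 = 1194.
Equity weight = 401/1194 = 0.3358.
Debentures weight = 793/1194 = 0.6642.
Equity contribution = 0.3358 × 8.44% = 2.8345%.
Remaining for debt = 8.21% − 2.8345% = 5.3755%.
Rd × (1 − 0%) × 0.6642 = 5.3755%  ⇒  Rd = 8.0937%.

8.09%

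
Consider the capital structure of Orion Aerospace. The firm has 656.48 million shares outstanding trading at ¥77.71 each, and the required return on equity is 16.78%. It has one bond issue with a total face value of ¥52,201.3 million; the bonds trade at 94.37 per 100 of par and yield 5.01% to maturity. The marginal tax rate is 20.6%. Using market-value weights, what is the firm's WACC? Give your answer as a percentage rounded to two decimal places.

10.49%

Market value of equity E = 77.71 × 656.48m = 51015.0608m. Market value of debt D = 52201.3m × 94.37/100 = 49262.36681m.
Total capital V = 51015.0608 + 49262.36681 = 100277.42761.
Equity: weight = 51015.0608/100277.42761 = 0.5087; cost = 16.78%.
Bonds outstanding: weight = 49262.36681/100277.42761 = 0.4913; after-tax cost = 5.01% × (1 − 20.6%) = 3.9779%.
WACC = 0.5087 × 16.7800% + 0.4913 × 3.9779% = 10.4909%.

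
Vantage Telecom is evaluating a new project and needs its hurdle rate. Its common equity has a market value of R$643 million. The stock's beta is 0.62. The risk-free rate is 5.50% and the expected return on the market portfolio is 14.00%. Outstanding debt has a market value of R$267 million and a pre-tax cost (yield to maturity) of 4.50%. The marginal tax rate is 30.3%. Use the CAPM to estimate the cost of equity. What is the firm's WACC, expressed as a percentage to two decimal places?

Market risk premium = 14.0% − 5.5% = 8.5%.
Cost of equity via CAPM: Re = 5.5% + 0.62 × 8.5% = 10.7700%.
Total capital V = 643 + 267 = 910.
Equity: weight = 643/910 = 0.7066; cost = 10.77%.
Debt: weight = 267/910 = 0.2934; after-tax cost = 4.5% × (1 − 30.3%) = 3.1365%.
WACC = 0.7066 × 10.7700% + 0.2934 × 3.1365% = 8.5303%.

8.53%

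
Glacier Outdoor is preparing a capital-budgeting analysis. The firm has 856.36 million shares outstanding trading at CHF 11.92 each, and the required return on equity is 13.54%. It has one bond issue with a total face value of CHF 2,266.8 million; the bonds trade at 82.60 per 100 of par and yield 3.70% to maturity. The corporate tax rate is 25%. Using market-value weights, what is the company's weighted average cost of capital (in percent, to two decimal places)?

Market value of equity E = 11.92 × 856.36m = 10207.8112m. Market value of debt D = 2266.8m × 82.6/100 = 1872.3768m.
Total capital V = 10207.8112 + 1872.3768 = 12080.188.
Equity: weight = 10207.8112/12080.188 = 0.8450; cost = 13.54%.
Bonds outstanding: weight = 1872.3768/12080.188 = 0.1550; after-tax cost = 3.7% × (1 − 25%) = 2.7750%.
WACC = 0.8450 × 13.5400% + 0.1550 × 2.7750% = 11.8715%.

11.87%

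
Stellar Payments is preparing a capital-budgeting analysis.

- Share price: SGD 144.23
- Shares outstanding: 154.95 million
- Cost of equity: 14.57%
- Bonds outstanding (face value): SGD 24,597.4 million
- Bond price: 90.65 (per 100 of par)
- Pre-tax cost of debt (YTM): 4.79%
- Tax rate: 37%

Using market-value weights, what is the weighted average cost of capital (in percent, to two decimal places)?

8.80%

Market value of equity E = 144.23 × 154.95m = 22348.4385m. Market value of debt D = 24597.4m × 90.65/100 = 22297.5431m.
Total capital V = 22348.4385 + 22297.5431 = 44645.9816.
Equity: weight = 22348.4385/44645.9816 = 0.5006; cost = 14.57%.
Bonds outstanding: weight = 22297.5431/44645.9816 = 0.4994; after-tax cost = 4.79% × (1 − 37%) = 3.0177%.
WACC = 0.5006 × 14.5700% + 0.4994 × 3.0177% = 8.8004%.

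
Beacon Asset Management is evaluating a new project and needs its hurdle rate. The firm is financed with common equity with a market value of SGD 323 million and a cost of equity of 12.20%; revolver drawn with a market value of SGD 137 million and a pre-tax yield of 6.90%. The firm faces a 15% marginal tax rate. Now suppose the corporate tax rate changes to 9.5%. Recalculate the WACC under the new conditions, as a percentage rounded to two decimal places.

After the change:
Total capital V = 323 + 137 = 460.
Equity: weight = 323/460 = 0.7022; cost = 12.2%.
Revolver drawn: weight = 137/460 = 0.2978; after-tax cost = 6.9% × (1 − 9.5%) = 6.2445%.
WACC = 0.7022 × 12.2000% + 0.2978 × 6.2445% = 10.4263%.

10.43%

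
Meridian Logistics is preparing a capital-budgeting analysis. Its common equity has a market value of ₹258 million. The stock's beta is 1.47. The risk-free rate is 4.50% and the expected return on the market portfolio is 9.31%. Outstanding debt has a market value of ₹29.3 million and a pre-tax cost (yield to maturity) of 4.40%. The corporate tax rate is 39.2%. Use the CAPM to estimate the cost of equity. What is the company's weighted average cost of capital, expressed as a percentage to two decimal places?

Market risk premium = 9.31% − 4.5% = 4.81%.
Cost of equity via CAPM: Re = 4.5% + 1.47 × 4.81% = 11.5707%.
Total capital V = 258 + 29.3 = 287.3.
Equity: weight = 258/287.3 = 0.8980; cost = 11.5707%.
Debt: weight = 29.3/287.3 = 0.1020; after-tax cost = 4.4% × (1 − 39.2%) = 2.6752%.
WACC = 0.8980 × 11.5707% + 0.1020 × 2.6752% = 10.6635%.

10.66%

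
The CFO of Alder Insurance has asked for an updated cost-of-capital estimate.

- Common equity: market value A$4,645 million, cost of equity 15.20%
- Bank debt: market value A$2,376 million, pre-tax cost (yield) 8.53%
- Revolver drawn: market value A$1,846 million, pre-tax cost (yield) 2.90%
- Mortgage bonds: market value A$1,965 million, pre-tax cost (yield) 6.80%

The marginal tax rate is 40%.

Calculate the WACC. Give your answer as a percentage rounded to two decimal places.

8.68%

Total capital V = 4645 + 2376 + 1846 + 1965 = 10832.
Equity: weight = 4645/10832 = 0.4288; cost = 15.2%.
Bank debt: weight = 2376/10832 = 0.2194; after-tax cost = 8.53% × (1 − 40%) = 5.1180%.
Revolver drawn: weight = 1846/10832 = 0.1704; after-tax cost = 2.9% × (1 − 40%) = 1.7400%.
Mortgage bonds: weight = 1965/10832 = 0.1814; after-tax cost = 6.8% × (1 − 40%) = 4.0800%.
WACC = 0.4288 × 15.2000% + 0.2194 × 5.1180% + 0.1704 × 1.7400% + 0.1814 × 4.0800% = 8.6774%.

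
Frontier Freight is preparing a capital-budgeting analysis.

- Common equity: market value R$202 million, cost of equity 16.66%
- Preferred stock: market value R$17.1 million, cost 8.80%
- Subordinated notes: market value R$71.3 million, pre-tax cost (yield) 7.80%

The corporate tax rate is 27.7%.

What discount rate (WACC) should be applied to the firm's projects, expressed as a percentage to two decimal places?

Total capital V = 202 + 17.1 + 71.3 = 290.4.
Equity: weight = 202/290.4 = 0.6956; cost = 16.66%.
Preferred: weight = 17.1/290.4 = 0.0589; cost = 8.8%.
Subordinated notes: weight = 71.3/290.4 = 0.2455; after-tax cost = 7.8% × (1 − 27.7%) = 5.6394%.
WACC = 0.6956 × 16.6600% + 0.0589 × 8.8000% + 0.2455 × 5.6394% = 13.4914%.

13.49%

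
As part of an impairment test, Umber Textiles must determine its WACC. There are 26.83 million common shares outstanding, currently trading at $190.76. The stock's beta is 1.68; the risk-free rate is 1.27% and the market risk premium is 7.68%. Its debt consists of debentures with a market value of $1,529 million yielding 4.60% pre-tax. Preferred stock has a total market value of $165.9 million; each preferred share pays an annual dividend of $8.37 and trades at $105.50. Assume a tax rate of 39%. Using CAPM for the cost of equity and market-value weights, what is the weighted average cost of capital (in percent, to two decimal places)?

11.47%

Cost of equity via CAPM: Re = 1.27% + 1.68 × 7.68% = 14.1724%.
Cost of preferred: Rp = 8.37 / 105.5 = 7.9336%.
Market value of equity E = 190.76 × 26.83m = 5118.0908m.
Total capital V = 5118.0908 + 165.9 + 1529 = 6812.9908.
Equity: weight = 5118.0908/6812.9908 = 0.7512; cost = 14.1724%.
Preferred: weight = 165.9/6812.9908 = 0.0244; cost = 7.9336%.
Debentures: weight = 1529/6812.9908 = 0.2244; after-tax cost = 4.6% × (1 − 39%) = 2.8060%.
WACC = 0.7512 × 14.1724% + 0.0244 × 7.9336% + 0.2244 × 2.8060% = 11.4696%.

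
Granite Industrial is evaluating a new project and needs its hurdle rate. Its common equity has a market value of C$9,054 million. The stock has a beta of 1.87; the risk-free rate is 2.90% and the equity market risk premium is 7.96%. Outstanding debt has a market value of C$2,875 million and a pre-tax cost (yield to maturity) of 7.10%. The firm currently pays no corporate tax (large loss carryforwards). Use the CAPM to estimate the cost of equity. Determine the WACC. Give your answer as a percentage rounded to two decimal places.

15.21%

Cost of equity via CAPM: Re = 2.9% + 1.87 × 7.96% = 17.7852%.
Total capital V = 9054 + 2875 = 11929.
Equity: weight = 9054/11929 = 0.7590; cost = 17.7852%.
Debt: weight = 2875/11929 = 0.2410; after-tax cost = 7.1% × (1 − 0%) = 7.1000%.
WACC = 0.7590 × 17.7852% + 0.2410 × 7.1000% = 15.2100%.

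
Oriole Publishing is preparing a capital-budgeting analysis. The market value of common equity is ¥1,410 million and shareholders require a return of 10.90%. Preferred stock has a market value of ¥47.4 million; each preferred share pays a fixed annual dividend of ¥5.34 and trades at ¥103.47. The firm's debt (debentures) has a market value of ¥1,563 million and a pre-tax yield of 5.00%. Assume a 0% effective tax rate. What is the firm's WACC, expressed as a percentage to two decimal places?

Cost of preferred: Rp = 5.34 / 103.47 = 5.1609%.
Total capital V = 1410 + 47.4 + 1563 = 3020.4.
Equity: weight = 1410/3020.4 = 0.4668; cost = 10.9%.
Preferred: weight = 47.4/3020.4 = 0.0157; cost = 5.1609%.
Debentures: weight = 1563/3020.4 = 0.5175; after-tax cost = 5% × (1 − 0%) = 5.0000%.
WACC = 0.4668 × 10.9000% + 0.0157 × 5.1609% + 0.5175 × 5.0000% = 7.7568%.

7.76%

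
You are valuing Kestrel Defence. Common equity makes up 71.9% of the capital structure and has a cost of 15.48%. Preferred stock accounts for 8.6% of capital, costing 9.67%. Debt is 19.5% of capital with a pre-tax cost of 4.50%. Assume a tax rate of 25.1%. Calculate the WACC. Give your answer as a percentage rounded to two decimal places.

12.62%

After-tax cost of debt = 4.5% × (1 − 25.1%) = 3.3705%.
WACC = 0.719 × 15.4800% + 0.086 × 9.6700% + 0.195 × 3.3705% = 12.6190%.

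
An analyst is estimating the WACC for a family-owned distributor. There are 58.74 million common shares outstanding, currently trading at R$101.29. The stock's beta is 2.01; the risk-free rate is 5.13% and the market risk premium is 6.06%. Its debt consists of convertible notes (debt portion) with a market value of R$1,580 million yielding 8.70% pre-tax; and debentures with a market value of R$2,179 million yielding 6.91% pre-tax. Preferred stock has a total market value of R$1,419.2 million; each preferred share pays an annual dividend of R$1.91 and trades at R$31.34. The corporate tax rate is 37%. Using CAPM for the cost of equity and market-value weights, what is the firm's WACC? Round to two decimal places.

11.66%

Cost of equity via CAPM: Re = 5.13% + 2.01 × 6.06% = 17.3106%.
Cost of preferred: Rp = 1.91 / 31.34 = 6.0944%.
Market value of equity E = 101.29 × 58.74m = 5949.7746m.
Total capital V = 5949.7746 + 1419.2 + 1580 + 2179 = 11127.9746.
Equity: weight = 5949.7746/11127.9746 = 0.5347; cost = 17.3106%.
Preferred: weight = 1419.2/11127.9746 = 0.1275; cost = 6.0944%.
Convertible notes (debt portion): weight = 1580/11127.9746 = 0.1420; after-tax cost = 8.7% × (1 − 37%) = 5.4810%.
Debentures: weight = 2179/11127.9746 = 0.1958; after-tax cost = 6.91% × (1 − 37%) = 4.3533%.
WACC = 0.5347 × 17.3106% + 0.1275 × 6.0944% + 0.1420 × 5.4810% + 0.1958 × 4.3533% = 11.6633%.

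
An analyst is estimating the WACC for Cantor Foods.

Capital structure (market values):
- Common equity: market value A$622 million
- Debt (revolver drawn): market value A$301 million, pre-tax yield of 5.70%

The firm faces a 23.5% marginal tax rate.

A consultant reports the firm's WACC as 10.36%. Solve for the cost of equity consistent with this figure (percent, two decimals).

Total capital V = 622 + 301 = 923.
Equity weight = 622/923 = 0.6739.
Revolver drawn weight = 301/923 = 0.3261.
Debt contribution = 0.3261 × 5.7% × (1 − 23.5%) = 1.4220%.
Required equity contribution = 10.36% − 1.4220% = 8.9380%.
Re = 8.9380% / 0.6739 = 13.2633%.

13.26%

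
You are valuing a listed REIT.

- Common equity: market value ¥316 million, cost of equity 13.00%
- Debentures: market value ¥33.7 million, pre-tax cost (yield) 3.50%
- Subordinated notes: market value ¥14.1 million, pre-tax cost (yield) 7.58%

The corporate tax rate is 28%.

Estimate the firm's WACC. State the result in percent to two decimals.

11.74%

Total capital V = 316 + 33.7 + 14.1 = 363.8.
Equity: weight = 316/363.8 = 0.8686; cost = 13%.
Debentures: weight = 33.7/363.8 = 0.0926; after-tax cost = 3.5% × (1 − 28%) = 2.5200%.
Subordinated notes: weight = 14.1/363.8 = 0.0388; after-tax cost = 7.58% × (1 − 28%) = 5.4576%.
WACC = 0.8686 × 13.0000% + 0.0926 × 2.5200% + 0.0388 × 5.4576% = 11.7369%.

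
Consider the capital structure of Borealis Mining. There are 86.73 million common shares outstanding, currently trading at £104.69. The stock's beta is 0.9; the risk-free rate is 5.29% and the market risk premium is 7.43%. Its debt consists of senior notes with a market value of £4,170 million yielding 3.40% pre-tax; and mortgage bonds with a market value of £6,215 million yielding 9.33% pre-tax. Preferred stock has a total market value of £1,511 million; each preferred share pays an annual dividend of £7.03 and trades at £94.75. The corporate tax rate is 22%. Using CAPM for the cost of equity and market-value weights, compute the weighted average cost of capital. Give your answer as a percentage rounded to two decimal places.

Cost of equity via CAPM: Re = 5.29% + 0.9 × 7.43% = 11.9770%.
Cost of preferred: Rp = 7.03 / 94.75 = 7.4195%.
Market value of equity E = 104.69 × 86.73m = 9079.7637m.
Total capital V = 9079.7637 + 1511 + 4170 + 6215 = 20975.7637.
Equity: weight = 9079.7637/20975.7637 = 0.4329; cost = 11.977%.
Preferred: weight = 1511/20975.7637 = 0.0720; cost = 7.4195%.
Senior notes: weight = 4170/20975.7637 = 0.1988; after-tax cost = 3.4% × (1 − 22%) = 2.6520%.
Mortgage bonds: weight = 6215/20975.7637 = 0.2963; after-tax cost = 9.33% × (1 − 22%) = 7.2774%.
WACC = 0.4329 × 11.9770% + 0.0720 × 7.4195% + 0.1988 × 2.6520% + 0.2963 × 7.2774% = 8.4024%.

8.40%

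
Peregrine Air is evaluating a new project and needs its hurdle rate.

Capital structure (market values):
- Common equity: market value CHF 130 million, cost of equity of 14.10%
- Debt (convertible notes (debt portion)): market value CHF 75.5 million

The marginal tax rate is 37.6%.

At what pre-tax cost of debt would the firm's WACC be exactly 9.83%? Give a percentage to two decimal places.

Total capital V = 130 + 75.5 = 205.5.
Equity weight = 130/205.5 = 0.6326.
Convertible notes (debt portion) weight = 75.5/205.5 = 0.3674.
Equity contribution = 0.6326 × 14.1% = 8.9197%.
Remaining for debt = 9.83% − 8.9197% = 0.9103%.
Rd × (1 − 37.6%) × 0.3674 = 0.9103%  ⇒  Rd = 3.9706%.

3.97%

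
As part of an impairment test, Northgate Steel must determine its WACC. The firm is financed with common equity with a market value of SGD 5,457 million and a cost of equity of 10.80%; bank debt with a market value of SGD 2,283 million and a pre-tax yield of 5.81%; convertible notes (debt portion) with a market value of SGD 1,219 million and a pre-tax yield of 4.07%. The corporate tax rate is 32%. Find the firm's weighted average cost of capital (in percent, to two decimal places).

7.96%

Total capital V = 5457 + 2283 + 1219 = 8959.
Equity: weight = 5457/8959 = 0.6091; cost = 10.8%.
Bank debt: weight = 2283/8959 = 0.2548; after-tax cost = 5.81% × (1 − 32%) = 3.9508%.
Convertible notes (debt portion): weight = 1219/8959 = 0.1361; after-tax cost = 4.07% × (1 − 32%) = 2.7676%.
WACC = 0.6091 × 10.8000% + 0.2548 × 3.9508% + 0.1361 × 2.7676% = 7.9617%.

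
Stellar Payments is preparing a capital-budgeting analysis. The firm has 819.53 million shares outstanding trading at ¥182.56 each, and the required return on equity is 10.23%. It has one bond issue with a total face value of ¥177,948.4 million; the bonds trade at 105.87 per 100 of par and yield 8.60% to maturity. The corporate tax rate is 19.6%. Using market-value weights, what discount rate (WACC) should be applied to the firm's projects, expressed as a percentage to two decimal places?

8.38%

Market value of equity E = 182.56 × 819.53m = 149613.3968m. Market value of debt D = 177948.4m × 105.87/100 = 188393.97108m.
Total capital V = 149613.3968 + 188393.97108 = 338007.36788.
Equity: weight = 149613.3968/338007.36788 = 0.4426; cost = 10.23%.
Bonds outstanding: weight = 188393.97108/338007.36788 = 0.5574; after-tax cost = 8.6% × (1 − 19.6%) = 6.9144%.
WACC = 0.4426 × 10.2300% + 0.5574 × 6.9144% = 8.3820%.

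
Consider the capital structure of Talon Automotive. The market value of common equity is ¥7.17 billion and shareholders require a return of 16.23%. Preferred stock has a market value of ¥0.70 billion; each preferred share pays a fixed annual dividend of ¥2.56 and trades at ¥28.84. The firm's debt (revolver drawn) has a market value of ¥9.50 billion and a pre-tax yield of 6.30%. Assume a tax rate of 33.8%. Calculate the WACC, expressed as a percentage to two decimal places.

Cost of preferred: Rp = 2.56 / 28.84 = 8.8766%.
Total capital V = 7.17 + 0.7 + 9.5 = 17.37.
Equity: weight = 7.17/17.37 = 0.4128; cost = 16.23%.
Preferred: weight = 0.7/17.37 = 0.0403; cost = 8.8766%.
Revolver drawn: weight = 9.5/17.37 = 0.5469; after-tax cost = 6.3% × (1 − 33.8%) = 4.1706%.
WACC = 0.4128 × 16.2300% + 0.0403 × 8.8766% + 0.5469 × 4.1706% = 9.3381%.

9.34%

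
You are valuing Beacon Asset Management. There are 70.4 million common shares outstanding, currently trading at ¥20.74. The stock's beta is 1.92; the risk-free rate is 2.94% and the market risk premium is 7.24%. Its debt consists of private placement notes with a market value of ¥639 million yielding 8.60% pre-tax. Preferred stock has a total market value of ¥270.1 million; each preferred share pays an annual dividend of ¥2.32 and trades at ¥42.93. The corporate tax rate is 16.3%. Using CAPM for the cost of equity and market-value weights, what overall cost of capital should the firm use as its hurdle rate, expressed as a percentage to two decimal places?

Cost of equity via CAPM: Re = 2.94% + 1.92 × 7.24% = 16.8408%.
Cost of preferred: Rp = 2.32 / 42.93 = 5.4041%.
Market value of equity E = 20.74 × 70.4m = 1460.096m.
Total capital V = 1460.096 + 270.1 + 639 = 2369.196.
Equity: weight = 1460.096/2369.196 = 0.6163; cost = 16.8408%.
Preferred: weight = 270.1/2369.196 = 0.1140; cost = 5.4041%.
Private placement notes: weight = 639/2369.196 = 0.2697; after-tax cost = 8.6% × (1 − 16.3%) = 7.1982%.
WACC = 0.6163 × 16.8408% + 0.1140 × 5.4041% + 0.2697 × 7.1982% = 12.9362%.

12.94%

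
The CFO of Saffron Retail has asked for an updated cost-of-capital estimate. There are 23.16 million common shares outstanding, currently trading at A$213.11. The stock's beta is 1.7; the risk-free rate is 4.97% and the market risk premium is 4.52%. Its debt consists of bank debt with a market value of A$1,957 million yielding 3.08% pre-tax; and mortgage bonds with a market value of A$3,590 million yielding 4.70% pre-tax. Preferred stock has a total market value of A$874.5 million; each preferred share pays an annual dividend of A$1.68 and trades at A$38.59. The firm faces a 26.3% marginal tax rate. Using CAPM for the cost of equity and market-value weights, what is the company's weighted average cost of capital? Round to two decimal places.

7.32%

Cost of equity via CAPM: Re = 4.97% + 1.7 × 4.52% = 12.6540%.
Cost of preferred: Rp = 1.68 / 38.59 = 4.3535%.
Market value of equity E = 213.11 × 23.16m = 4935.6276m.
Total capital V = 4935.6276 + 874.5 + 1957 + 3590 = 11357.1276.
Equity: weight = 4935.6276/11357.1276 = 0.4346; cost = 12.654%.
Preferred: weight = 874.5/11357.1276 = 0.0770; cost = 4.3535%.
Bank debt: weight = 1957/11357.1276 = 0.1723; after-tax cost = 3.08% × (1 − 26.3%) = 2.2700%.
Mortgage bonds: weight = 3590/11357.1276 = 0.3161; after-tax cost = 4.7% × (1 − 26.3%) = 3.4639%.
WACC = 0.4346 × 12.6540% + 0.0770 × 4.3535% + 0.1723 × 2.2700% + 0.3161 × 3.4639% = 7.3205%.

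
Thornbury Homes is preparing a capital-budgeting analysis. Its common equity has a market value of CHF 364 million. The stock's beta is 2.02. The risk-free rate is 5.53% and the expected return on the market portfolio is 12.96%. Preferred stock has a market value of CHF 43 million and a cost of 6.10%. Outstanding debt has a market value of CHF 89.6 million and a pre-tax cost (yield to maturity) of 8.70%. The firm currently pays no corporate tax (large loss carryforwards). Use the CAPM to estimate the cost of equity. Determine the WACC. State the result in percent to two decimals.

Market risk premium = 12.96% − 5.53% = 7.43%.
Cost of equity via CAPM: Re = 5.53% + 2.02 × 7.43% = 20.5386%.
Total capital V = 364 + 43 + 89.6 = 496.6.
Equity: weight = 364/496.6 = 0.7330; cost = 20.5386%.
Preferred: weight = 43/496.6 = 0.0866; cost = 6.1%.
Debt: weight = 89.6/496.6 = 0.1804; after-tax cost = 8.7% × (1 − 0%) = 8.7000%.
WACC = 0.7330 × 20.5386% + 0.0866 × 6.1000% + 0.1804 × 8.7000% = 17.1524%.

17.15%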